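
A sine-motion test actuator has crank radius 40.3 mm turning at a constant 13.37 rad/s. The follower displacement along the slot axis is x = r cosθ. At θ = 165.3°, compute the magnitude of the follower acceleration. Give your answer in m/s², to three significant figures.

6.97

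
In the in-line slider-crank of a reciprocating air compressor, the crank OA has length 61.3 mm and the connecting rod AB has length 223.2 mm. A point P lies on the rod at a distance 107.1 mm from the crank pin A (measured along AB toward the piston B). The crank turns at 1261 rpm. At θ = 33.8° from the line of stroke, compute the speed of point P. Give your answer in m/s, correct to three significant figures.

ω = 132.1 rad/s.  Crank-pin speed |V_A| = rω = 8.0948 m/s, perpendicular to OA.
Rod angle: sinφ = −(r/L) sinθ ⇒ φ = -8.788°; ω_rod = −rω cosθ/√(L²−r²sin²θ) = -30.495 rad/s.
V_P = V_A + ω_rod × AP, with AP = 0.1071 m along the rod.
Components: V_Px = −rω sinθ − a·ω_rod·sinφ = -5.0021 m/s;  V_Py = rω cosθ + a·ω_rod·cosφ = +3.4989 m/s.
|V_P| = √(V_Px² + V_Py²) = 6.1044 m/s.

6.10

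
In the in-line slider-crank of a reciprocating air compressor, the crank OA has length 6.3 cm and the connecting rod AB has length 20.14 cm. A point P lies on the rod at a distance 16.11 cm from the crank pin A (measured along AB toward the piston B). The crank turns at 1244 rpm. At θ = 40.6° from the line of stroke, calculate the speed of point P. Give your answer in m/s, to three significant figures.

ω = 130.3 rad/s.  Crank-pin speed |V_A| = rω = 8.2071 m/s, perpendicular to OA.
Rod angle: sinφ = −(r/L) sinθ ⇒ φ = -11.746°; ω_rod = −rω cosθ/√(L²−r²sin²θ) = -31.602 rad/s.
V_P = V_A + ω_rod × AP, with AP = 0.1611 m along the rod.
Components: V_Px = −rω sinθ − a·ω_rod·sinφ = -6.3774 m/s;  V_Py = rω cosθ + a·ω_rod·cosφ = +1.2469 m/s.
|V_P| = √(V_Px² + V_Py²) = 6.4981 m/s.

6.50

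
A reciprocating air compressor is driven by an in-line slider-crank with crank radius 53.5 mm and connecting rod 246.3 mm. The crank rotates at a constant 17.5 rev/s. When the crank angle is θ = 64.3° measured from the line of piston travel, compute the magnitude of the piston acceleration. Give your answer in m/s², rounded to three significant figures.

ω = 2π·17.5 = 110 rad/s
x(θ) = r cosθ + √(L² − r² sin²θ); with ω constant, a = ω²·d²x/dθ².
d²x/dθ² = −r cosθ − r²(cos2θ)/√u − r⁴ sin²2θ/(4u^{3/2}),  u = L² − r² sin²θ = 0.0583397 m².
Substituting r = 0.0535 m, L = 0.2463 m, θ = 64.3°: d²x/dθ² = -0.015896 m.
a = ω²·d²x/dθ² = (110)²·(-0.015896) = -192.19 m/s²;  |a| = 192.19 m/s².

192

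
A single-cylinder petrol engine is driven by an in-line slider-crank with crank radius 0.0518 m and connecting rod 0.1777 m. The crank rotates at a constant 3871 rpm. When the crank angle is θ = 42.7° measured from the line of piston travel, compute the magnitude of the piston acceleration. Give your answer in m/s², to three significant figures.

6510

ω = 2π·3871/60 = 405.4 rad/s
x(θ) = r cosθ + √(L² − r² sin²θ); with ω constant, a = ω²·d²x/dθ².
d²x/dθ² = −r cosθ − r²(cos2θ)/√u − r⁴ sin²2θ/(4u^{3/2}),  u = L² − r² sin²θ = 0.0303433 m².
Substituting r = 0.0518 m, L = 0.1777 m, θ = 42.7°: d²x/dθ² = -0.039642 m.
a = ω²·d²x/dθ² = (405.4)²·(-0.039642) = -6514.2 m/s²;  |a| = 6514.2 m/s².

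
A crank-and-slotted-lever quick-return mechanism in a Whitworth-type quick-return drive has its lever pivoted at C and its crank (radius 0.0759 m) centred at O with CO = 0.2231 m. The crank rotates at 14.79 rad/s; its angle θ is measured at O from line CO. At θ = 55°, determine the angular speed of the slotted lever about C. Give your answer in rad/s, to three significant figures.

3.05

ω = 14.79 rad/s
Crank pin A relative to C: A = (d + r cosθ, r sinθ); lever angle φ = atan2(r sinθ, d + r cosθ).
Differentiating tanφ: φ̇ = rω(d cosθ + r)/(d² + r² + 2dr cosθ).
d² + r² + 2dr cosθ = |CA|² = 0.0749595 m²;  d cosθ + r = +0.20386 m.
|ω_lever| = |0.0759·14.79·+0.20386| / 0.0749595 = 3.053 rad/s.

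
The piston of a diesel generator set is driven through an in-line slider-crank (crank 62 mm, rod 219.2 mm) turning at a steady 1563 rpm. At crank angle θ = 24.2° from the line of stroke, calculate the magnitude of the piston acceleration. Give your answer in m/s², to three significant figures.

1830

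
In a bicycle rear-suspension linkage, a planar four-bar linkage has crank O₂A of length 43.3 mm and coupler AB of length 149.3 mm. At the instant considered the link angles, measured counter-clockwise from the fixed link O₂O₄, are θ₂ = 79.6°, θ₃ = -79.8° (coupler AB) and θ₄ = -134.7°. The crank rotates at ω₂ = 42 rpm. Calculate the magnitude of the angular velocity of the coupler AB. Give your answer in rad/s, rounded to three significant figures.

0.879

ω₂ = 4.398 rad/s (from 42 rpm).
Differentiating the loop-closure r₂e^{iθ₂}+r₃e^{iθ₃}=r₁+r₄e^{iθ₄} gives r₂ω₂e^{iθ₂}+r₃ω₃e^{iθ₃}=r₄ω₄e^{iθ₄}.
Eliminating the other unknown: ω₃ = r₂ω₂ sin(θ₄−θ₂) / [r₃ sin(θ₃−θ₄)].
Numerator sine = +0.56353; denominator sine = +0.81815.
Result = 0.0433·4.398·(+0.56353) / (0.1493·(+0.81815)) = +0.87859 rad/s; magnitude 0.87859 rad/s.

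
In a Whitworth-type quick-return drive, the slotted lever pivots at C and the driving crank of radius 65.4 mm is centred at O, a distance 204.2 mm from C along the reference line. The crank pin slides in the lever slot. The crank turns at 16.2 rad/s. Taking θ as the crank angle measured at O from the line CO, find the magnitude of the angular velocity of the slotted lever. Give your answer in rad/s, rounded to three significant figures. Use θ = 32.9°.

ω = 16.2 rad/s
Crank pin A relative to C: A = (d + r cosθ, r sinθ); lever angle φ = atan2(r sinθ, d + r cosθ).
Differentiating tanφ: φ̇ = rω(d cosθ + r)/(d² + r² + 2dr cosθ).
d² + r² + 2dr cosθ = |CA|² = 0.0684005 m²;  d cosθ + r = +0.23685 m.
|ω_lever| = |0.0654·16.2·+0.23685| / 0.0684005 = 3.6687 rad/s.

3.67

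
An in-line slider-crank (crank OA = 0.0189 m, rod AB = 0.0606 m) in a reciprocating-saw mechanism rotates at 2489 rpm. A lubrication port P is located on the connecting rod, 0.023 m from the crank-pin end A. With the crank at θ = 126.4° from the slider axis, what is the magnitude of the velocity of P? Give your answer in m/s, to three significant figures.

ω = 260.6 rad/s.  Crank-pin speed |V_A| = rω = 4.9262 m/s, perpendicular to OA.
Rod angle: sinφ = −(r/L) sinθ ⇒ φ = -14.539°; ω_rod = −rω cosθ/√(L²−r²sin²θ) = +49.835 rad/s.
V_P = V_A + ω_rod × AP, with AP = 0.023 m along the rod.
Components: V_Px = −rω sinθ − a·ω_rod·sinφ = -3.6774 m/s;  V_Py = rω cosθ + a·ω_rod·cosφ = -1.8138 m/s.
|V_P| = √(V_Px² + V_Py²) = 4.1004 m/s.

4.10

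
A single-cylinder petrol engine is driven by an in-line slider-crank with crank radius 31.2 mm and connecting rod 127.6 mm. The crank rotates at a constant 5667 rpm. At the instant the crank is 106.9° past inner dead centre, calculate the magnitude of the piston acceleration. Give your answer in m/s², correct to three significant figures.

5480

ω = 2π·5667/60 = 593.4 rad/s
x(θ) = r cosθ + √(L² − r² sin²θ); with ω constant, a = ω²·d²x/dθ².
d²x/dθ² = −r cosθ − r²(cos2θ)/√u − r⁴ sin²2θ/(4u^{3/2}),  u = L² − r² sin²θ = 0.0153906 m².
Substituting r = 0.0312 m, L = 0.1276 m, θ = 106.9°: d²x/dθ² = +0.015552 m.
a = ω²·d²x/dθ² = (593.4)²·(+0.015552) = +5477.1 m/s²;  |a| = 5477.1 m/s².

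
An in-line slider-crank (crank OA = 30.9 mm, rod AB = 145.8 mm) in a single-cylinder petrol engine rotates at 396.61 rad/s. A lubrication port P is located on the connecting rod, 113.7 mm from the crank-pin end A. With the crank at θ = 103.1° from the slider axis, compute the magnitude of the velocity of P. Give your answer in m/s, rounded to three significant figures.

11.5

ω = 396.6 rad/s.  Crank-pin speed |V_A| = rω = 12.255 m/s, perpendicular to OA.
Rod angle: sinφ = −(r/L) sinθ ⇒ φ = -11.913°; ω_rod = −rω cosθ/√(L²−r²sin²θ) = +19.471 rad/s.
V_P = V_A + ω_rod × AP, with AP = 0.1137 m along the rod.
Components: V_Px = −rω sinθ − a·ω_rod·sinφ = -11.479 m/s;  V_Py = rω cosθ + a·ω_rod·cosφ = -0.61154 m/s.
|V_P| = √(V_Px² + V_Py²) = 11.496 m/s.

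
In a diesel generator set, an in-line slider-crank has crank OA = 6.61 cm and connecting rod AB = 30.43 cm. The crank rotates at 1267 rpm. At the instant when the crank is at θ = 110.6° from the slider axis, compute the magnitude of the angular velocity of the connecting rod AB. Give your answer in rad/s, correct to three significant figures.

ω = 132.7 rad/s (converted from 1267 rpm).
The rod makes angle φ with the slider axis where L sinφ = r sinθ; differentiating, L cosφ·φ̇ = r ω cosθ.
L cosφ = √(L² − r² sin²θ) = 0.29794 m.
|ω_rod| = r ω |cosθ| / √(L² − r² sin²θ) = 0.0661·132.7·0.35184/0.29794 = 10.357 rad/s.

10.4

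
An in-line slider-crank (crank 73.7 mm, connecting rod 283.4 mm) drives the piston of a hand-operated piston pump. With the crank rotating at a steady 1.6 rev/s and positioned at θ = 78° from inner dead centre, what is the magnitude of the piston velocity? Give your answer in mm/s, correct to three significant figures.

765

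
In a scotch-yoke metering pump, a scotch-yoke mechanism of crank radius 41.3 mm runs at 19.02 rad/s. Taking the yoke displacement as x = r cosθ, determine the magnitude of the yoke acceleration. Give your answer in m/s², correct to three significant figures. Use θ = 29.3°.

13.0

ω = 19.02 rad/s
x = r cosθ ⇒ ẍ = −rω² cosθ (ω constant).
|a| = rω²|cosθ| = 0.0413·(19.02)²·|cos 29.3°| = 13.029 m/s².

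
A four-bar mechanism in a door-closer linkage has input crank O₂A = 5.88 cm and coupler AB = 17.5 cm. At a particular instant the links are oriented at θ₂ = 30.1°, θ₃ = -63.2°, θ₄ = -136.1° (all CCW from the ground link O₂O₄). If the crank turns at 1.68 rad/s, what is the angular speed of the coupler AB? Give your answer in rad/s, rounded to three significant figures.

0.141

ω₂ = 1.68 rad/s
Differentiating the loop-closure r₂e^{iθ₂}+r₃e^{iθ₃}=r₁+r₄e^{iθ₄} gives r₂ω₂e^{iθ₂}+r₃ω₃e^{iθ₃}=r₄ω₄e^{iθ₄}.
Eliminating the other unknown: ω₃ = r₂ω₂ sin(θ₄−θ₂) / [r₃ sin(θ₃−θ₄)].
Numerator sine = -0.23853; denominator sine = +0.95579.
Result = 0.0588·1.68·(-0.23853) / (0.175·(+0.95579)) = -0.14088 rad/s; magnitude 0.14088 rad/s.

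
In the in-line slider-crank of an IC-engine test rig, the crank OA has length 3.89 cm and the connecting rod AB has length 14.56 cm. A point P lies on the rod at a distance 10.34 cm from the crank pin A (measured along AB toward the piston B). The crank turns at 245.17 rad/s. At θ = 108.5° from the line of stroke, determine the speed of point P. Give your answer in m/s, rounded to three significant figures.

ω = 245.2 rad/s.  Crank-pin speed |V_A| = rω = 9.5371 m/s, perpendicular to OA.
Rod angle: sinφ = −(r/L) sinθ ⇒ φ = -14.677°; ω_rod = −rω cosθ/√(L²−r²sin²θ) = +21.485 rad/s.
V_P = V_A + ω_rod × AP, with AP = 0.1034 m along the rod.
Components: V_Px = −rω sinθ − a·ω_rod·sinφ = -8.4814 m/s;  V_Py = rω cosθ + a·ω_rod·cosφ = -0.87709 m/s.
|V_P| = √(V_Px² + V_Py²) = 8.5266 m/s.

8.53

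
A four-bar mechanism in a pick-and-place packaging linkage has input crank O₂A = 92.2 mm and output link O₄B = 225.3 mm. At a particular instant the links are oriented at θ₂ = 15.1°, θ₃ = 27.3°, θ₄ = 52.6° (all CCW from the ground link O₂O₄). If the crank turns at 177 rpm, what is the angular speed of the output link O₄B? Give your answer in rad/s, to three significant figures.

3.75

ω₂ = 18.54 rad/s (from 177 rpm).
Differentiating the loop-closure r₂e^{iθ₂}+r₃e^{iθ₃}=r₁+r₄e^{iθ₄} gives r₂ω₂e^{iθ₂}+r₃ω₃e^{iθ₃}=r₄ω₄e^{iθ₄}.
Eliminating the other unknown: ω₄ = r₂ω₂ sin(θ₂−θ₃) / [r₄ sin(θ₄−θ₃)].
Numerator sine = -0.21132; denominator sine = +0.42736.
Result = 0.0922·18.54·(-0.21132) / (0.2253·(+0.42736)) = -3.7509 rad/s; magnitude 3.7509 rad/s.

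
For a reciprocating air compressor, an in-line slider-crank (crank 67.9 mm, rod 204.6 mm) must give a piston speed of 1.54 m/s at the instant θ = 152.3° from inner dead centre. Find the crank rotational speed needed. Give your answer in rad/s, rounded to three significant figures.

69.4

For an in-line slider-crank, |v_piston| = rω|sinθ|·[1 + r cosθ/√(L² − r² sin²θ)].
With r = 0.0679 m, L = 0.2046 m, θ = 152.3°: the bracketed kinematic factor |dx/dθ| = 0.022176 m.
ω = v/|dx/dθ| = 1.54/0.022176 = 69.444 rad/s.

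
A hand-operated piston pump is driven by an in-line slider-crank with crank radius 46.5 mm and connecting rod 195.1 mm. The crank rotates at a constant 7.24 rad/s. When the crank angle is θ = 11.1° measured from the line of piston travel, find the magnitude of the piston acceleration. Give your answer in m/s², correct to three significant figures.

ω = 7.24 rad/s
x(θ) = r cosθ + √(L² − r² sin²θ); with ω constant, a = ω²·d²x/dθ².
d²x/dθ² = −r cosθ − r²(cos2θ)/√u − r⁴ sin²2θ/(4u^{3/2}),  u = L² − r² sin²θ = 0.0379839 m².
Substituting r = 0.0465 m, L = 0.1951 m, θ = 11.1°: d²x/dθ² = -0.055925 m.
a = ω²·d²x/dθ² = (7.24)²·(-0.055925) = -2.9314 m/s²;  |a| = 2.9314 m/s².

2.93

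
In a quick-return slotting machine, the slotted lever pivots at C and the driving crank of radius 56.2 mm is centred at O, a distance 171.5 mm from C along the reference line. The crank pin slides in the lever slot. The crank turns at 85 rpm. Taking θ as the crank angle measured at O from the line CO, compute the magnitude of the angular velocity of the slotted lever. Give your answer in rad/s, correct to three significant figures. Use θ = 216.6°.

ω = 8.901 rad/s (from 85 rpm).
Crank pin A relative to C: A = (d + r cosθ, r sinθ); lever angle φ = atan2(r sinθ, d + r cosθ).
Differentiating tanφ: φ̇ = rω(d cosθ + r)/(d² + r² + 2dr cosθ).
d² + r² + 2dr cosθ = |CA|² = 0.0170951 m²;  d cosθ + r = -0.081483 m.
|ω_lever| = |0.0562·8.901·-0.081483| / 0.0170951 = 2.3844 rad/s.

2.38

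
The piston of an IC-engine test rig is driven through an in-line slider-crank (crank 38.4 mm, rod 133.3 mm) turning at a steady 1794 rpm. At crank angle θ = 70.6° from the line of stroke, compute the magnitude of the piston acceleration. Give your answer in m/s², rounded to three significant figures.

138

ω = 2π·1794/60 = 187.9 rad/s
x(θ) = r cosθ + √(L² − r² sin²θ); with ω constant, a = ω²·d²x/dθ².
d²x/dθ² = −r cosθ − r²(cos2θ)/√u − r⁴ sin²2θ/(4u^{3/2}),  u = L² − r² sin²θ = 0.016457 m².
Substituting r = 0.0384 m, L = 0.1333 m, θ = 70.6°: d²x/dθ² = -0.003898 m.
a = ω²·d²x/dθ² = (187.9)²·(-0.003898) = -137.58 m/s²;  |a| = 137.58 m/s².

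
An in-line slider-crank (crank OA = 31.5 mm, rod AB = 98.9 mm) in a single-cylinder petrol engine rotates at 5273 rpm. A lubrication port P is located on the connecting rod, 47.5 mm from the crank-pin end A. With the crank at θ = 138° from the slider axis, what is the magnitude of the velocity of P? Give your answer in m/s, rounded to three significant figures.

ω = 552.2 rad/s.  Crank-pin speed |V_A| = rω = 17.394 m/s, perpendicular to OA.
Rod angle: sinφ = −(r/L) sinθ ⇒ φ = -12.305°; ω_rod = −rω cosθ/√(L²−r²sin²θ) = +133.77 rad/s.
V_P = V_A + ω_rod × AP, with AP = 0.0475 m along the rod.
Components: V_Px = −rω sinθ − a·ω_rod·sinφ = -10.285 m/s;  V_Py = rω cosθ + a·ω_rod·cosφ = -6.718 m/s.
|V_P| = √(V_Px² + V_Py²) = 12.284 m/s.

12.3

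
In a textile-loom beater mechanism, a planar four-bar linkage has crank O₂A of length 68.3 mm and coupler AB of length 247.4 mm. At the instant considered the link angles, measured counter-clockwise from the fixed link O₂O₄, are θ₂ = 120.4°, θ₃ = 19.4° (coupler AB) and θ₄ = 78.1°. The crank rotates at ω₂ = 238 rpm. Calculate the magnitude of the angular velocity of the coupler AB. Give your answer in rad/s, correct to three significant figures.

5.42

ω₂ = 24.92 rad/s (from 238 rpm).
Differentiating the loop-closure r₂e^{iθ₂}+r₃e^{iθ₃}=r₁+r₄e^{iθ₄} gives r₂ω₂e^{iθ₂}+r₃ω₃e^{iθ₃}=r₄ω₄e^{iθ₄}.
Eliminating the other unknown: ω₃ = r₂ω₂ sin(θ₄−θ₂) / [r₃ sin(θ₃−θ₄)].
Numerator sine = -0.67301; denominator sine = -0.85446.
Result = 0.0683·24.92·(-0.67301) / (0.2474·(-0.85446)) = +5.4195 rad/s; magnitude 5.4195 rad/s.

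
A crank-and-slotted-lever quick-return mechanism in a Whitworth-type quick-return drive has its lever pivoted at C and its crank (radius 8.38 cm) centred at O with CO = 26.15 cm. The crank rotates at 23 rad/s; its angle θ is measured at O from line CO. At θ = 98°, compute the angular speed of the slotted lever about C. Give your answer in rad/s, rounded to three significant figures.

ω = 23 rad/s
Crank pin A relative to C: A = (d + r cosθ, r sinθ); lever angle φ = atan2(r sinθ, d + r cosθ).
Differentiating tanφ: φ̇ = rω(d cosθ + r)/(d² + r² + 2dr cosθ).
d² + r² + 2dr cosθ = |CA|² = 0.0693051 m²;  d cosθ + r = +0.047406 m.
|ω_lever| = |0.0838·23·+0.047406| / 0.0693051 = 1.3184 rad/s.

1.32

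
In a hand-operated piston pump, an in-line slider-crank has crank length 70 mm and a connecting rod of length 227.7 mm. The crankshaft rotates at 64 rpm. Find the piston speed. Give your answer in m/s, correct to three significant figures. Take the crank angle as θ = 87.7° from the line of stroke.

0.475

ω = 2π·64/60 = 6.702 rad/s
For an in-line slider-crank, x = r cosθ + √(L² − r² sin²θ), so v = −rω sinθ·[1 + r cosθ/√(L² − r² sin²θ)].
With r = 0.07 m, L = 0.2277 m, θ = 87.7°: √(L² − r² sin²θ) = 0.21669 m.
v = −0.07·6.702·0.99919·[1 + 0.07·0.04013/0.21669] = -0.47484 m/s.
|v| = 0.47484 m/s.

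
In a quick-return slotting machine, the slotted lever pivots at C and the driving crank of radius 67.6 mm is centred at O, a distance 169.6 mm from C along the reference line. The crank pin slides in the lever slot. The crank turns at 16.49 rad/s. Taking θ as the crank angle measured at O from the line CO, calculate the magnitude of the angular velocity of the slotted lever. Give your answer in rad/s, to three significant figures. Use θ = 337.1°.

ω = 16.49 rad/s
Crank pin A relative to C: A = (d + r cosθ, r sinθ); lever angle φ = atan2(r sinθ, d + r cosθ).
Differentiating tanφ: φ̇ = rω(d cosθ + r)/(d² + r² + 2dr cosθ).
d² + r² + 2dr cosθ = |CA|² = 0.0544566 m²;  d cosθ + r = +0.22383 m.
|ω_lever| = |0.0676·16.49·+0.22383| / 0.0544566 = 4.5818 rad/s.

4.58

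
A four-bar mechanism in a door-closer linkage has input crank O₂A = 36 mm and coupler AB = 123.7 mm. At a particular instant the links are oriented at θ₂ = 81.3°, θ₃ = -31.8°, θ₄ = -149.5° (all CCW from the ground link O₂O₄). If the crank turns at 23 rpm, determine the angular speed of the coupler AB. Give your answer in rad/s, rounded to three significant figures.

ω₂ = 2.409 rad/s (from 23 rpm).
Differentiating the loop-closure r₂e^{iθ₂}+r₃e^{iθ₃}=r₁+r₄e^{iθ₄} gives r₂ω₂e^{iθ₂}+r₃ω₃e^{iθ₃}=r₄ω₄e^{iθ₄}.
Eliminating the other unknown: ω₃ = r₂ω₂ sin(θ₄−θ₂) / [r₃ sin(θ₃−θ₄)].
Numerator sine = +0.77494; denominator sine = +0.88539.
Result = 0.036·2.409·(+0.77494) / (0.1237·(+0.88539)) = +0.61351 rad/s; magnitude 0.61351 rad/s.

0.614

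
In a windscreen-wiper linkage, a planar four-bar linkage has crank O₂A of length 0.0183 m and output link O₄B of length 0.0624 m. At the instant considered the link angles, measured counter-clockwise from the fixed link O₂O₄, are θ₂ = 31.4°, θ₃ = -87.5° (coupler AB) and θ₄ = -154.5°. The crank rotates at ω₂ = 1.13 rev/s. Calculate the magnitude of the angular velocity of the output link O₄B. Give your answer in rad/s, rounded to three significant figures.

1.98

ω₂ = 7.1 rad/s (from 1.13 rev/s).
Differentiating the loop-closure r₂e^{iθ₂}+r₃e^{iθ₃}=r₁+r₄e^{iθ₄} gives r₂ω₂e^{iθ₂}+r₃ω₃e^{iθ₃}=r₄ω₄e^{iθ₄}.
Eliminating the other unknown: ω₄ = r₂ω₂ sin(θ₂−θ₃) / [r₄ sin(θ₄−θ₃)].
Numerator sine = +0.87546; denominator sine = -0.92050.
Result = 0.0183·7.1·(+0.87546) / (0.0624·(-0.92050)) = -1.9803 rad/s; magnitude 1.9803 rad/s.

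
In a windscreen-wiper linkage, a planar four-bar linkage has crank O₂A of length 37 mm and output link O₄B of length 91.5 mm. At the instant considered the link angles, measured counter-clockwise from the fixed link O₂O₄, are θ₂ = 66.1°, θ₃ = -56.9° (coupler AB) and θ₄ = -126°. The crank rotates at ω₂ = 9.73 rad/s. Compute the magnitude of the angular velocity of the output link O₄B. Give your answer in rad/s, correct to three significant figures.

ω₂ = 9.73 rad/s
Differentiating the loop-closure r₂e^{iθ₂}+r₃e^{iθ₃}=r₁+r₄e^{iθ₄} gives r₂ω₂e^{iθ₂}+r₃ω₃e^{iθ₃}=r₄ω₄e^{iθ₄}.
Eliminating the other unknown: ω₄ = r₂ω₂ sin(θ₂−θ₃) / [r₄ sin(θ₄−θ₃)].
Numerator sine = +0.83867; denominator sine = -0.93420.
Result = 0.037·9.73·(+0.83867) / (0.0915·(-0.93420)) = -3.5322 rad/s; magnitude 3.5322 rad/s.

3.53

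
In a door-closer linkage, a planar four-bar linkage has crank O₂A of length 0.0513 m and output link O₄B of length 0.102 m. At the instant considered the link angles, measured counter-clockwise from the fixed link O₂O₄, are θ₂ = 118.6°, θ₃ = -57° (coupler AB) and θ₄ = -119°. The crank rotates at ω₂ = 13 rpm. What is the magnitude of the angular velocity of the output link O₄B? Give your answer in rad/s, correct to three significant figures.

ω₂ = 1.361 rad/s (from 13 rpm).
Differentiating the loop-closure r₂e^{iθ₂}+r₃e^{iθ₃}=r₁+r₄e^{iθ₄} gives r₂ω₂e^{iθ₂}+r₃ω₃e^{iθ₃}=r₄ω₄e^{iθ₄}.
Eliminating the other unknown: ω₄ = r₂ω₂ sin(θ₂−θ₃) / [r₄ sin(θ₄−θ₃)].
Numerator sine = +0.07672; denominator sine = -0.88295.
Result = 0.0513·1.361·(+0.07672) / (0.102·(-0.88295)) = -0.059492 rad/s; magnitude 0.059492 rad/s.

0.0595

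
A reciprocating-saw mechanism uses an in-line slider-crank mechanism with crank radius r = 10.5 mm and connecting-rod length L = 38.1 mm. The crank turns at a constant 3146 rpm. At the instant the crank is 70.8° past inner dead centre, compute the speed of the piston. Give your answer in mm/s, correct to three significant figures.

3570

ω = 2π·3146/60 = 329.4 rad/s
For an in-line slider-crank, x = r cosθ + √(L² − r² sin²θ), so v = −rω sinθ·[1 + r cosθ/√(L² − r² sin²θ)].
With r = 0.0105 m, L = 0.0381 m, θ = 70.8°: √(L² − r² sin²θ) = 0.036787 m.
v = −0.0105·329.4·0.94438·[1 + 0.0105·0.32887/0.036787] = -3.5734 m/s.
|v| = 3.5734 m/s = 3573.4 mm/s.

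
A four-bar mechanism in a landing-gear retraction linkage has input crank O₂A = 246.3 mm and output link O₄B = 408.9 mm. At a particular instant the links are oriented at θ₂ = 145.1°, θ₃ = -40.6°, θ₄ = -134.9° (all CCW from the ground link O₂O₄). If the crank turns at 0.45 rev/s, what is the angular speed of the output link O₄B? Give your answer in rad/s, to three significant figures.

0.170

ω₂ = 2.827 rad/s (from 0.45 rev/s).
Differentiating the loop-closure r₂e^{iθ₂}+r₃e^{iθ₃}=r₁+r₄e^{iθ₄} gives r₂ω₂e^{iθ₂}+r₃ω₃e^{iθ₃}=r₄ω₄e^{iθ₄}.
Eliminating the other unknown: ω₄ = r₂ω₂ sin(θ₂−θ₃) / [r₄ sin(θ₄−θ₃)].
Numerator sine = -0.09932; denominator sine = -0.99719.
Result = 0.2463·2.827·(-0.09932) / (0.4089·(-0.99719)) = +0.16963 rad/s; magnitude 0.16963 rad/s.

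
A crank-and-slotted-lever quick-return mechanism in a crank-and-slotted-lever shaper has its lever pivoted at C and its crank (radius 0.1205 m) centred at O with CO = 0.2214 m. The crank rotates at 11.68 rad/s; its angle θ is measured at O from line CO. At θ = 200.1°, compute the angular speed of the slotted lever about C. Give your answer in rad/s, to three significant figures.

ω = 11.68 rad/s
Crank pin A relative to C: A = (d + r cosθ, r sinθ); lever angle φ = atan2(r sinθ, d + r cosθ).
Differentiating tanφ: φ̇ = rω(d cosθ + r)/(d² + r² + 2dr cosθ).
d² + r² + 2dr cosθ = |CA|² = 0.0134306 m²;  d cosθ + r = -0.087415 m.
|ω_lever| = |0.1205·11.68·-0.087415| / 0.0134306 = 9.1606 rad/s.

9.16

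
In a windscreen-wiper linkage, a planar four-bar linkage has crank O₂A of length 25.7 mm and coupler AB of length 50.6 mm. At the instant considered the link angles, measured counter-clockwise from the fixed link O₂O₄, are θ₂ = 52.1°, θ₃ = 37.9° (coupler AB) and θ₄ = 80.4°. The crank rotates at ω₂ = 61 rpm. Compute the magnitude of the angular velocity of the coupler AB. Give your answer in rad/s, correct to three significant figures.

ω₂ = 6.388 rad/s (from 61 rpm).
Differentiating the loop-closure r₂e^{iθ₂}+r₃e^{iθ₃}=r₁+r₄e^{iθ₄} gives r₂ω₂e^{iθ₂}+r₃ω₃e^{iθ₃}=r₄ω₄e^{iθ₄}.
Eliminating the other unknown: ω₃ = r₂ω₂ sin(θ₄−θ₂) / [r₃ sin(θ₃−θ₄)].
Numerator sine = +0.47409; denominator sine = -0.67559.
Result = 0.0257·6.388·(+0.47409) / (0.0506·(-0.67559)) = -2.2768 rad/s; magnitude 2.2768 rad/s.

2.28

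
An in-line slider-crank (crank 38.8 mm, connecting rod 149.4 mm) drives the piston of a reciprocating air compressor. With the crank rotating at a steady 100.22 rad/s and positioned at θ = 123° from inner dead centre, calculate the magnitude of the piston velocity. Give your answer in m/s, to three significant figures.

2.79

ω = 100.2 rad/s
For an in-line slider-crank, x = r cosθ + √(L² − r² sin²θ), so v = −rω sinθ·[1 + r cosθ/√(L² − r² sin²θ)].
With r = 0.0388 m, L = 0.1494 m, θ = 123°: √(L² − r² sin²θ) = 0.14581 m.
v = −0.0388·100.2·0.83867·[1 + 0.0388·-0.54464/0.14581] = -2.7886 m/s.
|v| = 2.7886 m/s.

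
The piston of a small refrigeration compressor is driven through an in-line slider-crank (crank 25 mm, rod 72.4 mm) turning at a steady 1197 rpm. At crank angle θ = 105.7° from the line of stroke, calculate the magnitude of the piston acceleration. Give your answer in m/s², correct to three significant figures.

ω = 2π·1197/60 = 125.3 rad/s
x(θ) = r cosθ + √(L² − r² sin²θ); with ω constant, a = ω²·d²x/dθ².
d²x/dθ² = −r cosθ − r²(cos2θ)/√u − r⁴ sin²2θ/(4u^{3/2}),  u = L² − r² sin²θ = 0.00466253 m².
Substituting r = 0.025 m, L = 0.0724 m, θ = 105.7°: d²x/dθ² = +0.014494 m.
a = ω²·d²x/dθ² = (125.3)²·(+0.014494) = +227.74 m/s²;  |a| = 227.74 m/s².

228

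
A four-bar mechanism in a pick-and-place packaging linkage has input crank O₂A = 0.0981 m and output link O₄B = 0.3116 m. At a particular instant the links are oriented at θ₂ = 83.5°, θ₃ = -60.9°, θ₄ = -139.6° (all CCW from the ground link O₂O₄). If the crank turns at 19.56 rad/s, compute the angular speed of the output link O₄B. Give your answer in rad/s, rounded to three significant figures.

3.66

ω₂ = 19.56 rad/s
Differentiating the loop-closure r₂e^{iθ₂}+r₃e^{iθ₃}=r₁+r₄e^{iθ₄} gives r₂ω₂e^{iθ₂}+r₃ω₃e^{iθ₃}=r₄ω₄e^{iθ₄}.
Eliminating the other unknown: ω₄ = r₂ω₂ sin(θ₂−θ₃) / [r₄ sin(θ₄−θ₃)].
Numerator sine = +0.58212; denominator sine = -0.98061.
Result = 0.0981·19.56·(+0.58212) / (0.3116·(-0.98061)) = -3.6556 rad/s; magnitude 3.6556 rad/s.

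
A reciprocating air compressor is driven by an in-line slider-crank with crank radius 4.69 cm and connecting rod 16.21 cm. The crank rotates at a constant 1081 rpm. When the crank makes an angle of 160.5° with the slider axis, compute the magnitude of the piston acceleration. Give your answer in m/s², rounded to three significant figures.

ω = 2π·1081/60 = 113.2 rad/s
x(θ) = r cosθ + √(L² − r² sin²θ); with ω constant, a = ω²·d²x/dθ².
d²x/dθ² = −r cosθ − r²(cos2θ)/√u − r⁴ sin²2θ/(4u^{3/2}),  u = L² − r² sin²θ = 0.0260313 m².
Substituting r = 0.0469 m, L = 0.1621 m, θ = 160.5°: d²x/dθ² = +0.033501 m.
a = ω²·d²x/dθ² = (113.2)²·(+0.033501) = +429.3 m/s²;  |a| = 429.3 m/s².

429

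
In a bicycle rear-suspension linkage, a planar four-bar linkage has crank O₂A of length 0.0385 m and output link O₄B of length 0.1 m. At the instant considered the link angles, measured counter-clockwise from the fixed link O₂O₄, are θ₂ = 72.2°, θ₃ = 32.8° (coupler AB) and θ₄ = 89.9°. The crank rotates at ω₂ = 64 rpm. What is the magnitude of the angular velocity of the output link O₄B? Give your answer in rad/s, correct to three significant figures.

1.95

ω₂ = 6.702 rad/s (from 64 rpm).
Differentiating the loop-closure r₂e^{iθ₂}+r₃e^{iθ₃}=r₁+r₄e^{iθ₄} gives r₂ω₂e^{iθ₂}+r₃ω₃e^{iθ₃}=r₄ω₄e^{iθ₄}.
Eliminating the other unknown: ω₄ = r₂ω₂ sin(θ₂−θ₃) / [r₄ sin(θ₄−θ₃)].
Numerator sine = +0.63473; denominator sine = +0.83962.
Result = 0.0385·6.702·(+0.63473) / (0.1·(+0.83962)) = +1.9506 rad/s; magnitude 1.9506 rad/s.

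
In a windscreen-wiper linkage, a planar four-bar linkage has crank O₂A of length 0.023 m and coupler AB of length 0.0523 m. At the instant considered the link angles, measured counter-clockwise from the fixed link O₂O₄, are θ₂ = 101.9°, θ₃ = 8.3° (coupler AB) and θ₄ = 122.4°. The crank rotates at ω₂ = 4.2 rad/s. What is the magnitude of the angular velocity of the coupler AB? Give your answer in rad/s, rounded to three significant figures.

ω₂ = 4.2 rad/s
Differentiating the loop-closure r₂e^{iθ₂}+r₃e^{iθ₃}=r₁+r₄e^{iθ₄} gives r₂ω₂e^{iθ₂}+r₃ω₃e^{iθ₃}=r₄ω₄e^{iθ₄}.
Eliminating the other unknown: ω₃ = r₂ω₂ sin(θ₄−θ₂) / [r₃ sin(θ₃−θ₄)].
Numerator sine = +0.35021; denominator sine = -0.91283.
Result = 0.023·4.2·(+0.35021) / (0.0523·(-0.91283)) = -0.70861 rad/s; magnitude 0.70861 rad/s.

0.709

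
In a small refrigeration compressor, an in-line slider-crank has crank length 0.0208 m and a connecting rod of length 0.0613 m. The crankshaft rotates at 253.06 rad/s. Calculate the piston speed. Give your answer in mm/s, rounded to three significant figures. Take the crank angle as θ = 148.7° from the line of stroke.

1930

ω = 253.1 rad/s
For an in-line slider-crank, x = r cosθ + √(L² − r² sin²θ), so v = −rω sinθ·[1 + r cosθ/√(L² − r² sin²θ)].
With r = 0.0208 m, L = 0.0613 m, θ = 148.7°: √(L² − r² sin²θ) = 0.06034 m.
v = −0.0208·253.1·0.51952·[1 + 0.0208·-0.85446/0.06034] = -1.9291 m/s.
|v| = 1.9291 m/s = 1929.1 mm/s.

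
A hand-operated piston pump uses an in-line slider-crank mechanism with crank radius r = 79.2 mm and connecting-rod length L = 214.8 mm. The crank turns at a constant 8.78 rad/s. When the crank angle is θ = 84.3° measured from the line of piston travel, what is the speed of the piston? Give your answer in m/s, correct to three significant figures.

ω = 8.78 rad/s
For an in-line slider-crank, x = r cosθ + √(L² − r² sin²θ), so v = −rω sinθ·[1 + r cosθ/√(L² − r² sin²θ)].
With r = 0.0792 m, L = 0.2148 m, θ = 84.3°: √(L² − r² sin²θ) = 0.19982 m.
v = −0.0792·8.78·0.99506·[1 + 0.0792·0.09932/0.19982] = -0.71918 m/s.
|v| = 0.71918 m/s.

0.719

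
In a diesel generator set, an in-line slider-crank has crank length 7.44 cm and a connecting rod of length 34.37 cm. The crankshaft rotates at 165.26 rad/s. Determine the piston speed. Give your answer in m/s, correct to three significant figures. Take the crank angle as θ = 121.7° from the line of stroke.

9.25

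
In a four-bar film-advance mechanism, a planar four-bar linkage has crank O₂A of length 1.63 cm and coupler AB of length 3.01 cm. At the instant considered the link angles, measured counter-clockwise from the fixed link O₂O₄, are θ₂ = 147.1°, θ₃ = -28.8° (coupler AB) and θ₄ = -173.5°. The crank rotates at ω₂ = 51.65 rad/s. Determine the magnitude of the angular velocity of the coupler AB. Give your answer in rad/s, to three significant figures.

30.7

ω₂ = 51.65 rad/s
Differentiating the loop-closure r₂e^{iθ₂}+r₃e^{iθ₃}=r₁+r₄e^{iθ₄} gives r₂ω₂e^{iθ₂}+r₃ω₃e^{iθ₃}=r₄ω₄e^{iθ₄}.
Eliminating the other unknown: ω₃ = r₂ω₂ sin(θ₄−θ₂) / [r₃ sin(θ₃−θ₄)].
Numerator sine = +0.63473; denominator sine = +0.57786.
Result = 0.0163·51.65·(+0.63473) / (0.0301·(+0.57786)) = +30.723 rad/s; magnitude 30.723 rad/s.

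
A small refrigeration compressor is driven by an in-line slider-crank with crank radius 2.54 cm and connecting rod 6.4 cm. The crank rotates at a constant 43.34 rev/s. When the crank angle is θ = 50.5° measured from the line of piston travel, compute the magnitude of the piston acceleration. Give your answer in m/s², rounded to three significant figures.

1080

ω = 2π·43.3 = 272.3 rad/s
x(θ) = r cosθ + √(L² − r² sin²θ); with ω constant, a = ω²·d²x/dθ².
d²x/dθ² = −r cosθ − r²(cos2θ)/√u − r⁴ sin²2θ/(4u^{3/2}),  u = L² − r² sin²θ = 0.00371187 m².
Substituting r = 0.0254 m, L = 0.064 m, θ = 50.5°: d²x/dθ² = -0.014579 m.
a = ω²·d²x/dθ² = (272.3)²·(-0.014579) = -1081.1 m/s²;  |a| = 1081.1 m/s².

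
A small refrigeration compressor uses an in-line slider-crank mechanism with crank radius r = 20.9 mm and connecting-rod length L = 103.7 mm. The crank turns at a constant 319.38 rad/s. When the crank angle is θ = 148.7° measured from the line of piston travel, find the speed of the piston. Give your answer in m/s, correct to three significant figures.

2.87

ω = 319.4 rad/s
For an in-line slider-crank, x = r cosθ + √(L² − r² sin²θ), so v = −rω sinθ·[1 + r cosθ/√(L² − r² sin²θ)].
With r = 0.0209 m, L = 0.1037 m, θ = 148.7°: √(L² − r² sin²θ) = 0.10313 m.
v = −0.0209·319.4·0.51952·[1 + 0.0209·-0.85446/0.10313] = -2.8673 m/s.
|v| = 2.8673 m/s.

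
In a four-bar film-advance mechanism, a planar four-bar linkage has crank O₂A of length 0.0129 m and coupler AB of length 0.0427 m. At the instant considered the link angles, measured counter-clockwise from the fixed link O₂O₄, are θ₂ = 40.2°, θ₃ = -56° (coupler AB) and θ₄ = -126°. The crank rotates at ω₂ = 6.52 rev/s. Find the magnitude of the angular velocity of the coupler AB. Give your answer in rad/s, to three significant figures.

ω₂ = 40.97 rad/s (from 6.52 rev/s).
Differentiating the loop-closure r₂e^{iθ₂}+r₃e^{iθ₃}=r₁+r₄e^{iθ₄} gives r₂ω₂e^{iθ₂}+r₃ω₃e^{iθ₃}=r₄ω₄e^{iθ₄}.
Eliminating the other unknown: ω₃ = r₂ω₂ sin(θ₄−θ₂) / [r₃ sin(θ₃−θ₄)].
Numerator sine = -0.23853; denominator sine = +0.93969.
Result = 0.0129·40.97·(-0.23853) / (0.0427·(+0.93969)) = -3.1416 rad/s; magnitude 3.1416 rad/s.

3.14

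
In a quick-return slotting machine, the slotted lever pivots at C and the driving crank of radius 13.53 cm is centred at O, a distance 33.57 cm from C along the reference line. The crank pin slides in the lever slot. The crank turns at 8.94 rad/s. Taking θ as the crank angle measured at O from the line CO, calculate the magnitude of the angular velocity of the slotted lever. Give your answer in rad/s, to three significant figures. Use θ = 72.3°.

ω = 8.94 rad/s
Crank pin A relative to C: A = (d + r cosθ, r sinθ); lever angle φ = atan2(r sinθ, d + r cosθ).
Differentiating tanφ: φ̇ = rω(d cosθ + r)/(d² + r² + 2dr cosθ).
d² + r² + 2dr cosθ = |CA|² = 0.158619 m²;  d cosθ + r = +0.23736 m.
|ω_lever| = |0.1353·8.94·+0.23736| / 0.158619 = 1.8101 rad/s.

1.81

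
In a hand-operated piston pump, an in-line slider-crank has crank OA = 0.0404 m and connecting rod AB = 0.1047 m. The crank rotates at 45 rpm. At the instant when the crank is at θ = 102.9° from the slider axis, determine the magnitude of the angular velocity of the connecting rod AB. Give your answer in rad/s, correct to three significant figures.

0.438

ω = 4.712 rad/s (converted from 45 rpm).
The rod makes angle φ with the slider axis where L sinφ = r sinθ; differentiating, L cosφ·φ̇ = r ω cosθ.
L cosφ = √(L² − r² sin²θ) = 0.097012 m.
|ω_rod| = r ω |cosθ| / √(L² − r² sin²θ) = 0.0404·4.712·0.22325/0.097012 = 0.43812 rad/s.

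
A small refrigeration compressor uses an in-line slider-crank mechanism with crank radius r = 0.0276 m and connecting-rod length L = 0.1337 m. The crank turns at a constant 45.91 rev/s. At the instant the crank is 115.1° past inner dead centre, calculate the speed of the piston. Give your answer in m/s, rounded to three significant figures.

ω = 2π·45.9 = 288.5 rad/s
For an in-line slider-crank, x = r cosθ + √(L² − r² sin²θ), so v = −rω sinθ·[1 + r cosθ/√(L² − r² sin²θ)].
With r = 0.0276 m, L = 0.1337 m, θ = 115.1°: √(L² − r² sin²θ) = 0.13134 m.
v = −0.0276·288.5·0.90557·[1 + 0.0276·-0.42420/0.13134] = -6.567 m/s.
|v| = 6.567 m/s.

6.57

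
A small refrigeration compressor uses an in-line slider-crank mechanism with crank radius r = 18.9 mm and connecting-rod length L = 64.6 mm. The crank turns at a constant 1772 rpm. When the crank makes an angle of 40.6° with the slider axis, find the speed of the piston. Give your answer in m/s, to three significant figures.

2.80

ω = 2π·1772/60 = 185.6 rad/s
For an in-line slider-crank, x = r cosθ + √(L² − r² sin²θ), so v = −rω sinθ·[1 + r cosθ/√(L² − r² sin²θ)].
With r = 0.0189 m, L = 0.0646 m, θ = 40.6°: √(L² − r² sin²θ) = 0.063418 m.
v = −0.0189·185.6·0.65077·[1 + 0.0189·0.75927/0.063418] = -2.7988 m/s.
|v| = 2.7988 m/s.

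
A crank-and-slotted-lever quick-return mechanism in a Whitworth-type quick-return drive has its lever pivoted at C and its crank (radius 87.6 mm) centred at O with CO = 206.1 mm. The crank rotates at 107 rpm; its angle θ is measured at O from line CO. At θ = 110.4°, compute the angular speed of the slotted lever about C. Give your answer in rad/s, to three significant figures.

ω = 11.21 rad/s (from 107 rpm).
Crank pin A relative to C: A = (d + r cosθ, r sinθ); lever angle φ = atan2(r sinθ, d + r cosθ).
Differentiating tanφ: φ̇ = rω(d cosθ + r)/(d² + r² + 2dr cosθ).
d² + r² + 2dr cosθ = |CA|² = 0.0375645 m²;  d cosθ + r = +0.015759 m.
|ω_lever| = |0.0876·11.21·+0.015759| / 0.0375645 = 0.41179 rad/s.

0.412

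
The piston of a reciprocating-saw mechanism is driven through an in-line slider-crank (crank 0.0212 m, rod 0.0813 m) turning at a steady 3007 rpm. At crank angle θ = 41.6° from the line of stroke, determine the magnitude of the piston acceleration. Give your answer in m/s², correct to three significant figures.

1650

ω = 2π·3007/60 = 314.9 rad/s
x(θ) = r cosθ + √(L² − r² sin²θ); with ω constant, a = ω²·d²x/dθ².
d²x/dθ² = −r cosθ − r²(cos2θ)/√u − r⁴ sin²2θ/(4u^{3/2}),  u = L² − r² sin²θ = 0.00641158 m².
Substituting r = 0.0212 m, L = 0.0813 m, θ = 41.6°: d²x/dθ² = -0.016615 m.
a = ω²·d²x/dθ² = (314.9)²·(-0.016615) = -1647.5 m/s²;  |a| = 1647.5 m/s².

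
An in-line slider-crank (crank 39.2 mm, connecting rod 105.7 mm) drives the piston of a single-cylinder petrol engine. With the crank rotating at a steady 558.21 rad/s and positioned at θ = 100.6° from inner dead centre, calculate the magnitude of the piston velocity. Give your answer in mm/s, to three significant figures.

ω = 558.2 rad/s
For an in-line slider-crank, x = r cosθ + √(L² − r² sin²θ), so v = −rω sinθ·[1 + r cosθ/√(L² − r² sin²θ)].
With r = 0.0392 m, L = 0.1057 m, θ = 100.6°: √(L² − r² sin²θ) = 0.098427 m.
v = −0.0392·558.2·0.98294·[1 + 0.0392·-0.18395/0.098427] = -19.933 m/s.
|v| = 19.933 m/s = 19933 mm/s.

19900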